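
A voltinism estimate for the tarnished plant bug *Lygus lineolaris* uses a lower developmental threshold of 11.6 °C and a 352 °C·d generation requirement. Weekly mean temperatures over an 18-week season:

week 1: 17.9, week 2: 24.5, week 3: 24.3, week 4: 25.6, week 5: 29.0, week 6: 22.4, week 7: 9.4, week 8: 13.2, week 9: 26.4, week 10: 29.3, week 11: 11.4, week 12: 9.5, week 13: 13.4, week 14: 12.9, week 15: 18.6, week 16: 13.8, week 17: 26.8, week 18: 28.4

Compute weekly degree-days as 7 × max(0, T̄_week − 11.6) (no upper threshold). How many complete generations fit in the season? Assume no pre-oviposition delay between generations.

Weekly DD (7 × max(0, T̄ − 11.6)): 44.1, 90.3, 88.9, 98.0, 121.8, 75.6, 0.0, 11.2, 103.6, 123.9, 0.0, 0.0, 12.6, 9.1, 49.0, 15.4, 106.4, 117.6.
Season total = 1067.5 DD.
Complete generations = ⌊1067.5 / 352⌋ = 3.

3 generations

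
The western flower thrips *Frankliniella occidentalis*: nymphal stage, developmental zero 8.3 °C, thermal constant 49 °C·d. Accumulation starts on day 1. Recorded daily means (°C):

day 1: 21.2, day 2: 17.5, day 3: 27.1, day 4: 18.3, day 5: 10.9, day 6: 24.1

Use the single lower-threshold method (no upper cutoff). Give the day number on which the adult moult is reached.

Daily DD above 8.3 °C: 12.9, 9.2, 18.8, 10.0, 2.6, 15.8.
Cumulative: 12.9, 22.1, 40.9, 50.9, 53.5, 69.3.
The total first reaches 49 DD on day 4.

day 4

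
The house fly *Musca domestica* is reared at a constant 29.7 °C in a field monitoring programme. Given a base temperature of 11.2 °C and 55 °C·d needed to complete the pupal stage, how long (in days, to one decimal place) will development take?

Daily accumulation = 29.7 − 11.2 = 18.5 DD/day.
Duration = 55 / 18.5 = 2.973 ≈ 3.0 days.

3.0 days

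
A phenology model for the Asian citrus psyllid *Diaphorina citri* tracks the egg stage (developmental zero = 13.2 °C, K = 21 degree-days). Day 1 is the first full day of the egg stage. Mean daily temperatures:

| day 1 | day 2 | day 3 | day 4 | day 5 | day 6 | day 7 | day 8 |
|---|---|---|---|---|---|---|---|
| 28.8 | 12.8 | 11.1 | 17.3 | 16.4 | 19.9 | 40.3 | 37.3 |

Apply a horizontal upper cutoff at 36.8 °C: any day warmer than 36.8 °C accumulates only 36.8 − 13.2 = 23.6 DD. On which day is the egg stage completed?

Daily DD above 13.2 °C (capped at 23.6): 15.6, 0.0, 0.0, 4.1, 3.2, 6.7, 23.6, 23.6.
Cumulative: 15.6, 15.6, 15.6, 19.7, 22.9, 29.6, 53.2, 76.8.
The total first reaches 21 DD on day 5.

day 5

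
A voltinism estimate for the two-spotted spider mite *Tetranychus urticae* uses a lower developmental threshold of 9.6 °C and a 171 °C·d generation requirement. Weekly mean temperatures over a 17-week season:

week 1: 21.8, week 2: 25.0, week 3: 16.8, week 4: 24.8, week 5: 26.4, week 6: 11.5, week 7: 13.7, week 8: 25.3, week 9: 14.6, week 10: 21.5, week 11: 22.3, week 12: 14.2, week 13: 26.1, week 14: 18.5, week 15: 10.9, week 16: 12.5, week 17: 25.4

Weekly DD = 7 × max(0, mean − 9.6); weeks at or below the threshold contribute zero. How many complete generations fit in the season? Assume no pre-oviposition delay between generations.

Weekly DD (7 × max(0, T̄ − 9.6)): 85.4, 107.8, 50.4, 106.4, 117.6, 13.3, 28.7, 109.9, 35.0, 83.3, 88.9, 32.2, 115.5, 62.3, 9.1, 20.3, 110.6.
Season total = 1176.7 DD.
Complete generations = ⌊1176.7 / 171⌋ = 6.

6 generations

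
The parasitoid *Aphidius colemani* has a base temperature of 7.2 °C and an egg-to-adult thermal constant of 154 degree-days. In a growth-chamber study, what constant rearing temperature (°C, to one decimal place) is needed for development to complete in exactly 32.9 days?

11.9 °C

Required daily accumulation = 154 / 32.9 = 4.681 DD/day.
T = T_base + 4.681 = 7.2 + 4.681 = 11.881 ≈ 11.9 °C.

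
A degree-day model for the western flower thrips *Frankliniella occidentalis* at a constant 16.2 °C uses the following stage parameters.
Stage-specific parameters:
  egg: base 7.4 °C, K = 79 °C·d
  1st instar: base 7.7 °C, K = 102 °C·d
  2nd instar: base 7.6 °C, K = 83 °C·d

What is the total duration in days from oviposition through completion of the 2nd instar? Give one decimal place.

30.6 days

egg: 79 / (16.2 − 7.4) = 79 / 8.8 = 8.977 d.
1st instar: 102 / (16.2 − 7.7) = 102 / 8.5 = 12.000 d.
2nd instar: 83 / (16.2 − 7.6) = 83 / 8.6 = 9.651 d.
Sum = 30.628 ≈ 30.6 days.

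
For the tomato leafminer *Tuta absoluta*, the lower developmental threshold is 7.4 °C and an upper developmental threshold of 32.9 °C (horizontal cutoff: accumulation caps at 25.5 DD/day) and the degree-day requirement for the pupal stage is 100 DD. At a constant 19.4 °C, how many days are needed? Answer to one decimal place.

Daily accumulation = 19.4 − 7.4 = 12.0 DD/day.
Duration = 100 / 12.0 = 8.333 ≈ 8.3 days.

8.3 days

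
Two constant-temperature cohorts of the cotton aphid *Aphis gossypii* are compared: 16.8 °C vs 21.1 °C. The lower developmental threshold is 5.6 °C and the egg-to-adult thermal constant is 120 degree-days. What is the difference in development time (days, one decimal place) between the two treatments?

At 16.8 °C: 120 / (16.8 − 5.6) = 120 / 11.2 = 10.714 d.
At 21.1 °C: 120 / (21.1 − 5.6) = 120 / 15.5 = 7.742 d.
Difference = |10.714 − 7.742| = 2.972 ≈ 3.0 days.

3.0 days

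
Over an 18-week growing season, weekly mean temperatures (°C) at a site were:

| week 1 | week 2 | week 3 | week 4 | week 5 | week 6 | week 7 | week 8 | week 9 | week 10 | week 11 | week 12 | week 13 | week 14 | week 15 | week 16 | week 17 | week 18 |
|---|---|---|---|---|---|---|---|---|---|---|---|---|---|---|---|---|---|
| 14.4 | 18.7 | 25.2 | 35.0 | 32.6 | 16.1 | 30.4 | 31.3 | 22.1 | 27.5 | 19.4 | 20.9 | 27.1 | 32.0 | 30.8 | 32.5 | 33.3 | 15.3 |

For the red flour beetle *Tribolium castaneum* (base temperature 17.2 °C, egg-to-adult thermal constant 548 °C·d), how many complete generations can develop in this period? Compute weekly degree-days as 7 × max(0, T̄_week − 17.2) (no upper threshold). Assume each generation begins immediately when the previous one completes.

2 generations

Weekly DD (7 × max(0, T̄ − 17.2)): 0.0, 10.5, 56.0, 124.6, 107.8, 0.0, 92.4, 98.7, 34.3, 72.1, 15.4, 25.9, 69.3, 103.6, 95.2, 107.1, 112.7, 0.0.
Season total = 1125.6 DD.
Complete generations = ⌊1125.6 / 548⌋ = 2.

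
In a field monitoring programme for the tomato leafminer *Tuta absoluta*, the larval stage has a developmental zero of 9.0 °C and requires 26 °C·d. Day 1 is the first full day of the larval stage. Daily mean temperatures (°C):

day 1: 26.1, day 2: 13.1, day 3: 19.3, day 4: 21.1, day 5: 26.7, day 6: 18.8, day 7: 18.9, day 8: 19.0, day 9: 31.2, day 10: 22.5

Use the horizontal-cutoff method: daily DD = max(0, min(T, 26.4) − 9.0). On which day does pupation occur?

day 3

Daily DD above 9.0 °C (capped at 17.4): 17.1, 4.1, 10.3, 12.1, 17.4, 9.8, 9.9, 10.0, 17.4, 13.5.
Cumulative: 17.1, 21.2, 31.5, 43.6, 61.0, 70.8, 80.7, 90.7, 108.1, 121.6.
The total first reaches 26 DD on day 3.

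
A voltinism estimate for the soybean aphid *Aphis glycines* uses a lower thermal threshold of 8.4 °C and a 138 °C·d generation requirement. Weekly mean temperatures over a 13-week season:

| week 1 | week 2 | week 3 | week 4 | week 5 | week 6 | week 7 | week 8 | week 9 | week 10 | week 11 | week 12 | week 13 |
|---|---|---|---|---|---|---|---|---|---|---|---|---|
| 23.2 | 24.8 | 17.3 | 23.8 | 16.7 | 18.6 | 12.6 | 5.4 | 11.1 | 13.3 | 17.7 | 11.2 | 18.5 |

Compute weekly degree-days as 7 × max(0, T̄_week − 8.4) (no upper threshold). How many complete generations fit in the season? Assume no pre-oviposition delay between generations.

5 generations

Weekly DD (7 × max(0, T̄ − 8.4)): 103.6, 114.8, 62.3, 107.8, 58.1, 71.4, 29.4, 0.0, 18.9, 34.3, 65.1, 19.6, 70.7.
Season total = 756.0 DD.
Complete generations = ⌊756.0 / 138⌋ = 5.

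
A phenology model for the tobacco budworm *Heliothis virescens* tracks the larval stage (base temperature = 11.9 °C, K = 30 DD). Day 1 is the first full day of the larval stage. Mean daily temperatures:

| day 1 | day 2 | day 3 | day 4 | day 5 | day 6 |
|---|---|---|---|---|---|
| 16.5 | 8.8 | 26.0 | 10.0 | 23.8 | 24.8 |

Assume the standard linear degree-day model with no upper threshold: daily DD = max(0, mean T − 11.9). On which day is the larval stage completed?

Daily DD above 11.9 °C: 4.6, 0.0, 14.1, 0.0, 11.9, 12.9.
Cumulative: 4.6, 4.6, 18.7, 18.7, 30.6, 43.5.
The total first reaches 30 DD on day 5.

day 5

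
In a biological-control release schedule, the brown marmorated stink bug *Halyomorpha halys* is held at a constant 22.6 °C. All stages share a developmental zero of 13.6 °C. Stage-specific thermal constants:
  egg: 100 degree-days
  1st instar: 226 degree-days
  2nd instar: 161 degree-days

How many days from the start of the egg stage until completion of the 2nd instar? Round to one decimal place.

Daily accumulation at 22.6 °C = 22.6 − 13.6 = 9.0 DD/day.
Total K = 100 + 226 + 161 = 487 DD.
Total duration = 487 / 9.0 = 54.111 ≈ 54.1 days.

54.1 days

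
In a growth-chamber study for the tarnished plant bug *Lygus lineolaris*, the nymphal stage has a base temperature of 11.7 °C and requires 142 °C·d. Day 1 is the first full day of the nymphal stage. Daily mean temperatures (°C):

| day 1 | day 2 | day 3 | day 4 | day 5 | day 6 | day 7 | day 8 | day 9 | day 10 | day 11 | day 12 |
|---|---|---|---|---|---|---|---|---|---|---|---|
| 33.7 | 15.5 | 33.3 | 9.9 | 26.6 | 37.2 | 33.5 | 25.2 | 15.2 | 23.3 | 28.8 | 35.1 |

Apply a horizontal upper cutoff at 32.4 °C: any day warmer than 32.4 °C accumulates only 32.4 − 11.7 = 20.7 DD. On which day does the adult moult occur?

day 11

Daily DD above 11.7 °C (capped at 20.7): 20.7, 3.8, 20.7, 0.0, 14.9, 20.7, 20.7, 13.5, 3.5, 11.6, 17.1, 20.7.
Cumulative: 20.7, 24.5, 45.2, 45.2, 60.1, 80.8, 101.5, 115.0, 118.5, 130.1, 147.2, 167.9.
The total first reaches 142 DD on day 11.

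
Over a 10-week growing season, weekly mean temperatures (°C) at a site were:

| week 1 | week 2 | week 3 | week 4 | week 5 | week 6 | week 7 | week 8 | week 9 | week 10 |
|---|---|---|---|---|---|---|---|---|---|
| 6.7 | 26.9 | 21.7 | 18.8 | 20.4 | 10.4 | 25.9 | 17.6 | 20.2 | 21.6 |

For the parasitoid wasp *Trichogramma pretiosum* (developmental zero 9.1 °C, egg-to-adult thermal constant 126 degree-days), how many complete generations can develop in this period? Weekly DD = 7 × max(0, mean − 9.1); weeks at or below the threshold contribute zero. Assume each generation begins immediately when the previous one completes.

Weekly DD (7 × max(0, T̄ − 9.1)): 0.0, 124.6, 88.2, 67.9, 79.1, 9.1, 117.6, 59.5, 77.7, 87.5.
Season total = 711.2 DD.
Complete generations = ⌊711.2 / 126⌋ = 5.

5 generations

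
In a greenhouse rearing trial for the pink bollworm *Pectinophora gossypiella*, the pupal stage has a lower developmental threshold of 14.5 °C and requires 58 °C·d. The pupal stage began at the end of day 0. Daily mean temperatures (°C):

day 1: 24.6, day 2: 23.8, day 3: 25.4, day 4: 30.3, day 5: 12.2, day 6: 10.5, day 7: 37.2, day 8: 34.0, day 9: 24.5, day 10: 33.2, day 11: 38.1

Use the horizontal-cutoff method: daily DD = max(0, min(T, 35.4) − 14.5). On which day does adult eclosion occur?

day 7

Daily DD above 14.5 °C (capped at 20.9): 10.1, 9.3, 10.9, 15.8, 0.0, 0.0, 20.9, 19.5, 10.0, 18.7, 20.9.
Cumulative: 10.1, 19.4, 30.3, 46.1, 46.1, 46.1, 67.0, 86.5, 96.5, 115.2, 136.1.
The total first reaches 58 DD on day 7.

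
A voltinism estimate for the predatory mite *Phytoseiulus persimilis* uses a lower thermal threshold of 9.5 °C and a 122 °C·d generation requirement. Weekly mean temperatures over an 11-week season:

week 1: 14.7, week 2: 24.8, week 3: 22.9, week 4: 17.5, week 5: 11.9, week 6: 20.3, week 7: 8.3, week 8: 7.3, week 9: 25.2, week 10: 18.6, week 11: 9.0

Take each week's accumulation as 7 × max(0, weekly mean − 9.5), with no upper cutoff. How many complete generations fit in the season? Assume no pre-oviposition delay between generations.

Weekly DD (7 × max(0, T̄ − 9.5)): 36.4, 107.1, 93.8, 56.0, 16.8, 75.6, 0.0, 0.0, 109.9, 63.7, 0.0.
Season total = 559.3 DD.
Complete generations = ⌊559.3 / 122⌋ = 4.

4 generations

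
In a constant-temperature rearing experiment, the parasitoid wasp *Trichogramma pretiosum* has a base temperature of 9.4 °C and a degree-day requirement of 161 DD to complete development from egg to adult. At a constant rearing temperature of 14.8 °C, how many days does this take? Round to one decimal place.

29.8 days

Daily accumulation = 14.8 − 9.4 = 5.4 DD/day.
Duration = 161 / 5.4 = 29.815 ≈ 29.8 days.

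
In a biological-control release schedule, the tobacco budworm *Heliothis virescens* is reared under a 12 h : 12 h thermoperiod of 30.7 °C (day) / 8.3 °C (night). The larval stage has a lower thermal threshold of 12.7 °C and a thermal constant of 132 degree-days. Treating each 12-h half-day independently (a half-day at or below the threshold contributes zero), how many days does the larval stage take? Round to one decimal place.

14.7 days

Day half: max(0, 30.7 − 12.7) × 0.5 = 18.0 × 0.5 = 9.00 DD.
Night half: max(0, 8.3 − 12.7) × 0.5 = 0.0 × 0.5 = 0.00 DD.
Per 24 h: 9.00 DD/day.
Duration = 132 / 9.00 = 14.667 ≈ 14.7 days.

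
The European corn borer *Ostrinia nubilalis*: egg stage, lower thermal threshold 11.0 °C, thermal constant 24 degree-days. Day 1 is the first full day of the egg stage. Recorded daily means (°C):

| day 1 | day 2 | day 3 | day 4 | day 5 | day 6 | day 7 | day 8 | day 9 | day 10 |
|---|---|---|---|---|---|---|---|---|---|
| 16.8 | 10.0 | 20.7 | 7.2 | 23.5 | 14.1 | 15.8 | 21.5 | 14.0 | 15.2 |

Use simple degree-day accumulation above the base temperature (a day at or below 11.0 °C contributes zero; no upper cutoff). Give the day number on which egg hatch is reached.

day 5

Daily DD above 11.0 °C: 5.8, 0.0, 9.7, 0.0, 12.5, 3.1, 4.8, 10.5, 3.0, 4.2.
Cumulative: 5.8, 5.8, 15.5, 15.5, 28.0, 31.1, 35.9, 46.4, 49.4, 53.6.
The total first reaches 24 DD on day 5.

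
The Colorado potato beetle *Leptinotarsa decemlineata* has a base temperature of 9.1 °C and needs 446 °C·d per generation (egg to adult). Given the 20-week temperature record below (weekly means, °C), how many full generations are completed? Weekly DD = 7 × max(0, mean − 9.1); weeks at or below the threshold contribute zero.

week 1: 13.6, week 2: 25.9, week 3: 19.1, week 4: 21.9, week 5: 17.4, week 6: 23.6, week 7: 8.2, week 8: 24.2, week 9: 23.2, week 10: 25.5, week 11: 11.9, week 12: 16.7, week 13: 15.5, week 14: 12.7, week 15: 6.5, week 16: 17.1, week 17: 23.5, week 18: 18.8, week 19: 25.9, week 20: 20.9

Weekly DD (7 × max(0, T̄ − 9.1)): 31.5, 117.6, 70.0, 89.6, 58.1, 101.5, 0.0, 105.7, 98.7, 114.8, 19.6, 53.2, 44.8, 25.2, 0.0, 56.0, 100.8, 67.9, 117.6, 82.6.
Season total = 1355.2 DD.
Complete generations = ⌊1355.2 / 446⌋ = 3.

3 generations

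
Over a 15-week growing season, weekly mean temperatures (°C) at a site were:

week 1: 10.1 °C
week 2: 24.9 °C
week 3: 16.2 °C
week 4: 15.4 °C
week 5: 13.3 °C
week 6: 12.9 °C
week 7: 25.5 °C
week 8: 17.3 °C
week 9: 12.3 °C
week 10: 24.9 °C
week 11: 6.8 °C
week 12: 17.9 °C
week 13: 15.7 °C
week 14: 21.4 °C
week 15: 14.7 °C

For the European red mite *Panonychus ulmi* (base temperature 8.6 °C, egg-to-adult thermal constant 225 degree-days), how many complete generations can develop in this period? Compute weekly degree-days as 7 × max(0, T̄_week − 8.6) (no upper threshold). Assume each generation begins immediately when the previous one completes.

3 generations

Weekly DD (7 × max(0, T̄ − 8.6)): 10.5, 114.1, 53.2, 47.6, 32.9, 30.1, 118.3, 60.9, 25.9, 114.1, 0.0, 65.1, 49.7, 89.6, 42.7.
Season total = 854.7 DD.
Complete generations = ⌊854.7 / 225⌋ = 3.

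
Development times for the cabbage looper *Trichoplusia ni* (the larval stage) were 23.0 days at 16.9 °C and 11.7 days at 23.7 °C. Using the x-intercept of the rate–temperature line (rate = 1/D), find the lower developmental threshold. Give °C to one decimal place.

9.9 °C

Equal thermal constants: D₁(T₁ − T_b) = D₂(T₂ − T_b).
23.0·(16.9 − T_b) = 11.7·(23.7 − T_b)
T_b = (23.0·16.9 − 11.7·23.7) / (23.0 − 11.7) = 111.41 / 11.3 = 9.859 °C ≈ 9.9 °C.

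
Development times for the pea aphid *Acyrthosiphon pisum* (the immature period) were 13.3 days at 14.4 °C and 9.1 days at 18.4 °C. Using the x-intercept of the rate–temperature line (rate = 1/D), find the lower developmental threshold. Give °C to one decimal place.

5.7 °C

Linear rate model ⇒ the product D·(T − T_b) is constant across temperatures.
13.3·(14.4 − T_b) = 9.1·(18.4 − T_b)
T_b = (13.3·14.4 − 9.1·18.4) / (13.3 − 9.1) = 24.08 / 4.2 = 5.733 °C ≈ 5.7 °C.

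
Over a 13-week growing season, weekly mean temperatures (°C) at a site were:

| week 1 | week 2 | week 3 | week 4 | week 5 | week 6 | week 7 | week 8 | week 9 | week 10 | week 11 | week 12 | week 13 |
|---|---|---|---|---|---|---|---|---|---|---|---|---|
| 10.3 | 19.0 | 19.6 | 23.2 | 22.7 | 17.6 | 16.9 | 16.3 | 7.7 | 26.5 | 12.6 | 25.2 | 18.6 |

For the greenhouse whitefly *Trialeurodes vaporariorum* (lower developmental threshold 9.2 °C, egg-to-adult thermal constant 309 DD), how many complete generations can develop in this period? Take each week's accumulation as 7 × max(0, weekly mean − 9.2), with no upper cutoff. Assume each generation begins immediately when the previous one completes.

2 generations

Weekly DD (7 × max(0, T̄ − 9.2)): 7.7, 68.6, 72.8, 98.0, 94.5, 58.8, 53.9, 49.7, 0.0, 121.1, 23.8, 112.0, 65.8.
Season total = 826.7 DD.
Complete generations = ⌊826.7 / 309⌋ = 2.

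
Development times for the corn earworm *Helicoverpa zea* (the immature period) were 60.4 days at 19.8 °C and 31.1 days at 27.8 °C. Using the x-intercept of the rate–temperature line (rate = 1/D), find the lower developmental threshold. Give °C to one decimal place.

Linear rate model ⇒ the product D·(T − T_b) is constant across temperatures.
60.4·(19.8 − T_b) = 31.1·(27.8 − T_b)
T_b = (60.4·19.8 − 31.1·27.8) / (60.4 − 31.1) = 331.34 / 29.3 = 11.309 °C ≈ 11.3 °C.

11.3 °C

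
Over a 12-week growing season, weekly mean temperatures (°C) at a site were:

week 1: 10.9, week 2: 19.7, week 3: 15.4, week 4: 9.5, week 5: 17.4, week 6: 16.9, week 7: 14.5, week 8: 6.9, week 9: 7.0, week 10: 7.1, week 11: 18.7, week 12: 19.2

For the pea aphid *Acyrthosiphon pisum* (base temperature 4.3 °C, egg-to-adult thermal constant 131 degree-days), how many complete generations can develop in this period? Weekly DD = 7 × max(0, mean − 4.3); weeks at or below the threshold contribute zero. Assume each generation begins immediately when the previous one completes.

Weekly DD (7 × max(0, T̄ − 4.3)): 46.2, 107.8, 77.7, 36.4, 91.7, 88.2, 71.4, 18.2, 18.9, 19.6, 100.8, 104.3.
Season total = 781.2 DD.
Complete generations = ⌊781.2 / 131⌋ = 5.

5 generations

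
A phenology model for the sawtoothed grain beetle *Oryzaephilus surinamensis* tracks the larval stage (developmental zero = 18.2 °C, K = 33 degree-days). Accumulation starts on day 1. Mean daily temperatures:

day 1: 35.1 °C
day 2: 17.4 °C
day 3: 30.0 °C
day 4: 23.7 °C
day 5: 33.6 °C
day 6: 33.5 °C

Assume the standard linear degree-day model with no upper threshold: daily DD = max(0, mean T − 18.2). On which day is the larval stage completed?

day 4

Daily DD above 18.2 °C: 16.9, 0.0, 11.8, 5.5, 15.4, 15.3.
Cumulative: 16.9, 16.9, 28.7, 34.2, 49.6, 64.9.
The total first reaches 33 DD on day 4.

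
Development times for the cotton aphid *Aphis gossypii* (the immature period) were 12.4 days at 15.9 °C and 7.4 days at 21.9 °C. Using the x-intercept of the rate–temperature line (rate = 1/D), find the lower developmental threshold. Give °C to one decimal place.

Equal thermal constants: D₁(T₁ − T_b) = D₂(T₂ − T_b).
12.4·(15.9 − T_b) = 7.4·(21.9 − T_b)
T_b = (12.4·15.9 − 7.4·21.9) / (12.4 − 7.4) = 35.10 / 5.0 = 7.020 °C ≈ 7.0 °C.

7.0 °C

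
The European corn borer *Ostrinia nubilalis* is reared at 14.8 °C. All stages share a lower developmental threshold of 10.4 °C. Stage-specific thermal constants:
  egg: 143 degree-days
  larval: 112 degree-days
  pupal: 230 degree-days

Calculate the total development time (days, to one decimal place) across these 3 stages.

110.2 days

Daily accumulation at 14.8 °C = 14.8 − 10.4 = 4.4 DD/day.
Total K = 143 + 112 + 230 = 485 DD.
Total duration = 485 / 4.4 = 110.227 ≈ 110.2 days.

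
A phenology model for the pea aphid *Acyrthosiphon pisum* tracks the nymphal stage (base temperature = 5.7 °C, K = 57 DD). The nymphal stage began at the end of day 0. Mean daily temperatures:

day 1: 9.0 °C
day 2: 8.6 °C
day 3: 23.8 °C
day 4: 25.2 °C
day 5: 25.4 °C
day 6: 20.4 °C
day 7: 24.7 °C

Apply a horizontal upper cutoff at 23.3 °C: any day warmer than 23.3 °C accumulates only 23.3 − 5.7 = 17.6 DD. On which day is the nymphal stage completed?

day 5

Daily DD above 5.7 °C (capped at 17.6): 3.3, 2.9, 17.6, 17.6, 17.6, 14.7, 17.6.
Cumulative: 3.3, 6.2, 23.8, 41.4, 59.0, 73.7, 91.3.
The total first reaches 57 DD on day 5.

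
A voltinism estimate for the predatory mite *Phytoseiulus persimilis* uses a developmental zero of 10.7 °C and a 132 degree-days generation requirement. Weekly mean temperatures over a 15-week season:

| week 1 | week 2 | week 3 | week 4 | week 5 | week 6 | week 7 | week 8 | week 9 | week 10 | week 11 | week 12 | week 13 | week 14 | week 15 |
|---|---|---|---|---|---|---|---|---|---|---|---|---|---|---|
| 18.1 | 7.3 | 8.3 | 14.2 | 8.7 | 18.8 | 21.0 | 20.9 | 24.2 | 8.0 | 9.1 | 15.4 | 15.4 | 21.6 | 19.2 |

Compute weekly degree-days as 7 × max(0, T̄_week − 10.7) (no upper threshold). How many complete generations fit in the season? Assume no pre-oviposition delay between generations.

Weekly DD (7 × max(0, T̄ − 10.7)): 51.8, 0.0, 0.0, 24.5, 0.0, 56.7, 72.1, 71.4, 94.5, 0.0, 0.0, 32.9, 32.9, 76.3, 59.5.
Season total = 572.6 DD.
Complete generations = ⌊572.6 / 132⌋ = 4.

4 generations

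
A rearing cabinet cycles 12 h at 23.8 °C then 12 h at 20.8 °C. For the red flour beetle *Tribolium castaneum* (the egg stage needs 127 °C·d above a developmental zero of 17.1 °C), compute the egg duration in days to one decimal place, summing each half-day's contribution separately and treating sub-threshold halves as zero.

Day half: max(0, 23.8 − 17.1) × 0.5 = 6.7 × 0.5 = 3.35 DD.
Night half: max(0, 20.8 − 17.1) × 0.5 = 3.7 × 0.5 = 1.85 DD.
Per 24 h: 5.20 DD/day.
Duration = 127 / 5.20 = 24.423 ≈ 24.4 days.

24.4 days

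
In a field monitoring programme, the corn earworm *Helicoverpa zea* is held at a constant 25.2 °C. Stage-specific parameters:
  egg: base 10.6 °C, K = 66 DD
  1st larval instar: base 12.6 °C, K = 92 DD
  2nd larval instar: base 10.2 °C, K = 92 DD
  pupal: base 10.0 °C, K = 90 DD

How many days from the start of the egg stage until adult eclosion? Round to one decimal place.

egg: 66 / (25.2 − 10.6) = 66 / 14.6 = 4.521 d.
1st larval instar: 92 / (25.2 − 12.6) = 92 / 12.6 = 7.302 d.
2nd larval instar: 92 / (25.2 − 10.2) = 92 / 15.0 = 6.133 d.
pupal: 90 / (25.2 − 10.0) = 90 / 15.2 = 5.921 d.
Sum = 23.877 ≈ 23.9 days.

23.9 days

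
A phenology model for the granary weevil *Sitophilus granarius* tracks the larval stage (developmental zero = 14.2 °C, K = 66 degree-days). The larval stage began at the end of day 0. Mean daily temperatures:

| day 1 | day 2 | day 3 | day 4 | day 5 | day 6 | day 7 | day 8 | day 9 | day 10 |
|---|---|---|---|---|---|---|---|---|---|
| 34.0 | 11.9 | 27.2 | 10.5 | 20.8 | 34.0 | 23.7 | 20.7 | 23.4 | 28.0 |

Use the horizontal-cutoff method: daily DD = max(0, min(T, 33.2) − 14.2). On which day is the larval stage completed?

Daily DD above 14.2 °C (capped at 19.0): 19.0, 0.0, 13.0, 0.0, 6.6, 19.0, 9.5, 6.5, 9.2, 13.8.
Cumulative: 19.0, 19.0, 32.0, 32.0, 38.6, 57.6, 67.1, 73.6, 82.8, 96.6.
The total first reaches 66 DD on day 7.

day 7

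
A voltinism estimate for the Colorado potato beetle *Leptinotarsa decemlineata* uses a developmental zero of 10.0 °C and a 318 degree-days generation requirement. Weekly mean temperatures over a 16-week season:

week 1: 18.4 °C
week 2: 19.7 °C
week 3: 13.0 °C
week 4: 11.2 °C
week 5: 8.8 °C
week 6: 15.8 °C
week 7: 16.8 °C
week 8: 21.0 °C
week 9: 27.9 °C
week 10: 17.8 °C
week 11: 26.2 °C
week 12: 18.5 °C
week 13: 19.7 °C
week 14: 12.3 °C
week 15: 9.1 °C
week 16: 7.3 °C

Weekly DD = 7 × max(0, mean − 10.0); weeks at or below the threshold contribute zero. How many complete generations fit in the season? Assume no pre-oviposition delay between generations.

Weekly DD (7 × max(0, T̄ − 10.0)): 58.8, 67.9, 21.0, 8.4, 0.0, 40.6, 47.6, 77.0, 125.3, 54.6, 113.4, 59.5, 67.9, 16.1, 0.0, 0.0.
Season total = 758.1 DD.
Complete generations = ⌊758.1 / 318⌋ = 2.

2 generations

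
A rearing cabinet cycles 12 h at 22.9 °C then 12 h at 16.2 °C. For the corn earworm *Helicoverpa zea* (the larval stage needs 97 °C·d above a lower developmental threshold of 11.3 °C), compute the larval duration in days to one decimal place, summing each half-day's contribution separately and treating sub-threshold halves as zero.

Day half: max(0, 22.9 − 11.3) × 0.5 = 11.6 × 0.5 = 5.80 DD.
Night half: max(0, 16.2 − 11.3) × 0.5 = 4.9 × 0.5 = 2.45 DD.
Per 24 h: 8.25 DD/day.
Duration = 97 / 8.25 = 11.758 ≈ 11.8 days.

11.8 days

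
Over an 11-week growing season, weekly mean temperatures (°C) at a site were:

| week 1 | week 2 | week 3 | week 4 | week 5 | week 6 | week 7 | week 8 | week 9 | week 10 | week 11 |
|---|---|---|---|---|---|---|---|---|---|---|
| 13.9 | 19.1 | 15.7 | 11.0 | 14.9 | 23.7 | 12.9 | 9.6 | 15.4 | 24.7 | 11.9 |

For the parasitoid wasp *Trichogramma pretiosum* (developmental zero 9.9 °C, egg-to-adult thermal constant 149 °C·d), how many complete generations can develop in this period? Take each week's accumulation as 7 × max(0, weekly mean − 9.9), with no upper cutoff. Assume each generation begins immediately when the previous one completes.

Weekly DD (7 × max(0, T̄ − 9.9)): 28.0, 64.4, 40.6, 7.7, 35.0, 96.6, 21.0, 0.0, 38.5, 103.6, 14.0.
Season total = 449.4 DD.
Complete generations = ⌊449.4 / 149⌋ = 3.

3 generations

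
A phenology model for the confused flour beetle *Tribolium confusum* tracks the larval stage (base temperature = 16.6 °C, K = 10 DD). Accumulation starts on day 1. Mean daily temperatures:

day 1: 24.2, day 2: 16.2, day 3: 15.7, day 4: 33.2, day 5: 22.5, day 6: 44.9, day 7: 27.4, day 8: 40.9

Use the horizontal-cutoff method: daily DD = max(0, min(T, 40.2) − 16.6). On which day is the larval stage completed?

day 4

Daily DD above 16.6 °C (capped at 23.6): 7.6, 0.0, 0.0, 16.6, 5.9, 23.6, 10.8, 23.6.
Cumulative: 7.6, 7.6, 7.6, 24.2, 30.1, 53.7, 64.5, 88.1.
The total first reaches 10 DD on day 4.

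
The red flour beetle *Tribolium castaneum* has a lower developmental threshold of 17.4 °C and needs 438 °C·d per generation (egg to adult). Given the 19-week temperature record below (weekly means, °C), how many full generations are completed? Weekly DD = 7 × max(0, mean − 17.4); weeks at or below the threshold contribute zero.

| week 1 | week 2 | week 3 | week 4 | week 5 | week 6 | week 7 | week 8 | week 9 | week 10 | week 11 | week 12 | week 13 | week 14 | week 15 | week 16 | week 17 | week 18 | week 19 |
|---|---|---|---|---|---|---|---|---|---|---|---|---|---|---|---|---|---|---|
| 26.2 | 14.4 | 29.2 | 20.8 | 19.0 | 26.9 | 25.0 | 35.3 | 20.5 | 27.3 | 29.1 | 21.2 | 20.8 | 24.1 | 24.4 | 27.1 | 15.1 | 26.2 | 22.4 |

Weekly DD (7 × max(0, T̄ − 17.4)): 61.6, 0.0, 82.6, 23.8, 11.2, 66.5, 53.2, 125.3, 21.7, 69.3, 81.9, 26.6, 23.8, 46.9, 49.0, 67.9, 0.0, 61.6, 35.0.
Season total = 907.9 DD.
Complete generations = ⌊907.9 / 438⌋ = 2.

2 generations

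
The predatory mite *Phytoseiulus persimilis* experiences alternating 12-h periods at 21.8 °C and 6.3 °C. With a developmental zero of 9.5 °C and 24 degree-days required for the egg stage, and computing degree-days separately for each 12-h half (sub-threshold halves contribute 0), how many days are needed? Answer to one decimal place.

3.9 days

Day half: max(0, 21.8 − 9.5) × 0.5 = 12.3 × 0.5 = 6.15 DD.
Night half: max(0, 6.3 − 9.5) × 0.5 = 0.0 × 0.5 = 0.00 DD.
Per 24 h: 6.15 DD/day.
Duration = 24 / 6.15 = 3.902 ≈ 3.9 days.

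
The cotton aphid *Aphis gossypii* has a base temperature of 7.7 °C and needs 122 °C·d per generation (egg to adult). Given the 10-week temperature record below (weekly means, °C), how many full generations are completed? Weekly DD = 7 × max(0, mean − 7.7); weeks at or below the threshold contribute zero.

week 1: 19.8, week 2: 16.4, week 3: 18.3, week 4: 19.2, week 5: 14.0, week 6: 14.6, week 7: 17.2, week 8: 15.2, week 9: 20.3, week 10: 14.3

Weekly DD (7 × max(0, T̄ − 7.7)): 84.7, 60.9, 74.2, 80.5, 44.1, 48.3, 66.5, 52.5, 88.2, 46.2.
Season total = 646.1 DD.
Complete generations = ⌊646.1 / 122⌋ = 5.

5 generations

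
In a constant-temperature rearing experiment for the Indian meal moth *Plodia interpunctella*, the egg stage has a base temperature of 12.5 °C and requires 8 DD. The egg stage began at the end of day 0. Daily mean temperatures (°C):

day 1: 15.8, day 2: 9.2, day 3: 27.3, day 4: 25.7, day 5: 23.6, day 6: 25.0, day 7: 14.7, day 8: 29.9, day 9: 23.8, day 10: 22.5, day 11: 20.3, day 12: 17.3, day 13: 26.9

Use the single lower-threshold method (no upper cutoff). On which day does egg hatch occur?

Daily DD above 12.5 °C: 3.3, 0.0, 14.8, 13.2, 11.1, 12.5, 2.2, 17.4, 11.3, 10.0, 7.8, 4.8, 14.4.
Cumulative: 3.3, 3.3, 18.1, 31.3, 42.4, 54.9, 57.1, 74.5, 85.8, 95.8, 103.6, 108.4, 122.8.
The total first reaches 8 DD on day 3.

day 3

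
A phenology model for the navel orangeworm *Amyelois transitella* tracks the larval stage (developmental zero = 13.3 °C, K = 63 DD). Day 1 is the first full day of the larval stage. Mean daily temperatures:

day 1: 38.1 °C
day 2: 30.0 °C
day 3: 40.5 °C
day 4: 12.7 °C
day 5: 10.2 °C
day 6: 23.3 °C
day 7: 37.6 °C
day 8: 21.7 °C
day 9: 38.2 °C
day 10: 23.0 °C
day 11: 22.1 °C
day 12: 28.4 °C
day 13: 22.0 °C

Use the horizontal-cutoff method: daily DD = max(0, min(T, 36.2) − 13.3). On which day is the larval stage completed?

Daily DD above 13.3 °C (capped at 22.9): 22.9, 16.7, 22.9, 0.0, 0.0, 10.0, 22.9, 8.4, 22.9, 9.7, 8.8, 15.1, 8.7.
Cumulative: 22.9, 39.6, 62.5, 62.5, 62.5, 72.5, 95.4, 103.8, 126.7, 136.4, 145.2, 160.3, 169.0.
The total first reaches 63 DD on day 6.

day 6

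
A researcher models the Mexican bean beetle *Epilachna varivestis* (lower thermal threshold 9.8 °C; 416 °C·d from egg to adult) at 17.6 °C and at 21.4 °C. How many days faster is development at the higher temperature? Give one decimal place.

17.5 days

At 17.6 °C: 416 / (17.6 − 9.8) = 416 / 7.8 = 53.333 d.
At 21.4 °C: 416 / (21.4 − 9.8) = 416 / 11.6 = 35.862 d.
Difference = |53.333 − 35.862| = 17.471 ≈ 17.5 days.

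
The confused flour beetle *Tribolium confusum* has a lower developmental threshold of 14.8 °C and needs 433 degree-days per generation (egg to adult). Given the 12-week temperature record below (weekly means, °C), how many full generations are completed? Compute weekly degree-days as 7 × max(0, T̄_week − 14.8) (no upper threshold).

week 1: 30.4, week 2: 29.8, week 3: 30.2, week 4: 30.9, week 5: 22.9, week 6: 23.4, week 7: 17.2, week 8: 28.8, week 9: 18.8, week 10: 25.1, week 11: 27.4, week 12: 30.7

2 generations

Weekly DD (7 × max(0, T̄ − 14.8)): 109.2, 105.0, 107.8, 112.7, 56.7, 60.2, 16.8, 98.0, 28.0, 72.1, 88.2, 111.3.
Season total = 966.0 DD.
Complete generations = ⌊966.0 / 433⌋ = 2.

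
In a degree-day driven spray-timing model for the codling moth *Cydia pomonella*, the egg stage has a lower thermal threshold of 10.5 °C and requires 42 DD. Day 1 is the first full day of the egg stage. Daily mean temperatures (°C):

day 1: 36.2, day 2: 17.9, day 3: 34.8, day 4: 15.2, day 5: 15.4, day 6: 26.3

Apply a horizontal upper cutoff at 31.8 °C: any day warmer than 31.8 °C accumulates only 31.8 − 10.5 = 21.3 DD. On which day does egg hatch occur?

day 3

Daily DD above 10.5 °C (capped at 21.3): 21.3, 7.4, 21.3, 4.7, 4.9, 15.8.
Cumulative: 21.3, 28.7, 50.0, 54.7, 59.6, 75.4.
The total first reaches 42 DD on day 3.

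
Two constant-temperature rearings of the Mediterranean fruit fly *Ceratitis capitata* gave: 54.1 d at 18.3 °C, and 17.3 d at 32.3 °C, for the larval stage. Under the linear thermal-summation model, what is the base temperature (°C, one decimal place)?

11.7 °C

Equal thermal constants: D₁(T₁ − T_b) = D₂(T₂ − T_b).
54.1·(18.3 − T_b) = 17.3·(32.3 − T_b)
T_b = (54.1·18.3 − 17.3·32.3) / (54.1 − 17.3) = 431.24 / 36.8 = 11.718 °C ≈ 11.7 °C.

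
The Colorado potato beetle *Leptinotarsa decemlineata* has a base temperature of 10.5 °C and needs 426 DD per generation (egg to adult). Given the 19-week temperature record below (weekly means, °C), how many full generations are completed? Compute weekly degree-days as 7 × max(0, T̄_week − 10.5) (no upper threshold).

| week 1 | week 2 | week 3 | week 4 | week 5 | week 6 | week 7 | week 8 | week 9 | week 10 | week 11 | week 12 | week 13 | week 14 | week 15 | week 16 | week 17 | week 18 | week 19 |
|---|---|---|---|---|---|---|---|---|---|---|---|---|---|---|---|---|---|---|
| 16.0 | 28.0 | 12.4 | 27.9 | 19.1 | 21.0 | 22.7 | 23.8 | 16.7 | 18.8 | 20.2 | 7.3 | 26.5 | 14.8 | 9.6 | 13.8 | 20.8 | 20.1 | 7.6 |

Weekly DD (7 × max(0, T̄ − 10.5)): 38.5, 122.5, 13.3, 121.8, 60.2, 73.5, 85.4, 93.1, 43.4, 58.1, 67.9, 0.0, 112.0, 30.1, 0.0, 23.1, 72.1, 67.2, 0.0.
Season total = 1082.2 DD.
Complete generations = ⌊1082.2 / 426⌋ = 2.

2 generations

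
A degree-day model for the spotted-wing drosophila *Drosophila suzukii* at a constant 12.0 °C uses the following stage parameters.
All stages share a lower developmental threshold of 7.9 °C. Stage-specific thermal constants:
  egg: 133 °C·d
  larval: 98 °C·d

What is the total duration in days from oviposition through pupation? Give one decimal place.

Daily accumulation at 12.0 °C = 12.0 − 7.9 = 4.1 DD/day.
Total K = 133 + 98 = 231 DD.
Total duration = 231 / 4.1 = 56.341 ≈ 56.3 days.

56.3 days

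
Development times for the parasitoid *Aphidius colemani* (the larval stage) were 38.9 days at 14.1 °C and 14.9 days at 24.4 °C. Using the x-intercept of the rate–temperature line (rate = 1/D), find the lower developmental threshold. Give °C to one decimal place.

Equal thermal constants: D₁(T₁ − T_b) = D₂(T₂ − T_b).
38.9·(14.1 − T_b) = 14.9·(24.4 − T_b)
T_b = (38.9·14.1 − 14.9·24.4) / (38.9 − 14.9) = 184.93 / 24.0 = 7.705 °C ≈ 7.7 °C.

7.7 °C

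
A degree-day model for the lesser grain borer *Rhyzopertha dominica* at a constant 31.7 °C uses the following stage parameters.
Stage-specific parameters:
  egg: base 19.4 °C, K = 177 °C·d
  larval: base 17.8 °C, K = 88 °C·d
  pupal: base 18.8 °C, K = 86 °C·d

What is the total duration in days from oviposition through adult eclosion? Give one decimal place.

egg: 177 / (31.7 − 19.4) = 177 / 12.3 = 14.390 d.
larval: 88 / (31.7 − 17.8) = 88 / 13.9 = 6.331 d.
pupal: 86 / (31.7 − 18.8) = 86 / 12.9 = 6.667 d.
Sum = 27.388 ≈ 27.4 days.

27.4 days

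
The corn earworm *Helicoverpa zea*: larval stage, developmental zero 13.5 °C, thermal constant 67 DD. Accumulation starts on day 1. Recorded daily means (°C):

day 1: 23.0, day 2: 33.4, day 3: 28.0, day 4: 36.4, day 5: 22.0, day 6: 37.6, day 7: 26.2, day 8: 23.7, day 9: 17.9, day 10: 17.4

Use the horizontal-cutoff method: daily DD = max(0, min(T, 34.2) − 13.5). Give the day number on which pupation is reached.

Daily DD above 13.5 °C (capped at 20.7): 9.5, 19.9, 14.5, 20.7, 8.5, 20.7, 12.7, 10.2, 4.4, 3.9.
Cumulative: 9.5, 29.4, 43.9, 64.6, 73.1, 93.8, 106.5, 116.7, 121.1, 125.0.
The total first reaches 67 DD on day 5.

day 5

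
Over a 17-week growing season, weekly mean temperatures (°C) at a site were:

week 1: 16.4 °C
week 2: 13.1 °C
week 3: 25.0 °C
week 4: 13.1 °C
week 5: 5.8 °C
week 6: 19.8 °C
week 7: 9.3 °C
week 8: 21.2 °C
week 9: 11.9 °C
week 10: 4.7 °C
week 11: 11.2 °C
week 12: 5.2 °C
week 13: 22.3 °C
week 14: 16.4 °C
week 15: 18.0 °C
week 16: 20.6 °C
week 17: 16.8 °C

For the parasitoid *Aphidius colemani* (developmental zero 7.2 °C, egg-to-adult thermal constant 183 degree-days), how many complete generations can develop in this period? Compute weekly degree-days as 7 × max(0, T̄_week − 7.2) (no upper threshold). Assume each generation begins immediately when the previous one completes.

Weekly DD (7 × max(0, T̄ − 7.2)): 64.4, 41.3, 124.6, 41.3, 0.0, 88.2, 14.7, 98.0, 32.9, 0.0, 28.0, 0.0, 105.7, 64.4, 75.6, 93.8, 67.2.
Season total = 940.1 DD.
Complete generations = ⌊940.1 / 183⌋ = 5.

5 generations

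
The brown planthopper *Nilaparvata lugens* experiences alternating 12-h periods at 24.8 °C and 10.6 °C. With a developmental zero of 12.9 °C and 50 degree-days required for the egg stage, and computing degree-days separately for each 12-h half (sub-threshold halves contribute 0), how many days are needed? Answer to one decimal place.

Day half: max(0, 24.8 − 12.9) × 0.5 = 11.9 × 0.5 = 5.95 DD.
Night half: max(0, 10.6 − 12.9) × 0.5 = 0.0 × 0.5 = 0.00 DD.
Per 24 h: 5.95 DD/day.
Duration = 50 / 5.95 = 8.403 ≈ 8.4 days.

8.4 days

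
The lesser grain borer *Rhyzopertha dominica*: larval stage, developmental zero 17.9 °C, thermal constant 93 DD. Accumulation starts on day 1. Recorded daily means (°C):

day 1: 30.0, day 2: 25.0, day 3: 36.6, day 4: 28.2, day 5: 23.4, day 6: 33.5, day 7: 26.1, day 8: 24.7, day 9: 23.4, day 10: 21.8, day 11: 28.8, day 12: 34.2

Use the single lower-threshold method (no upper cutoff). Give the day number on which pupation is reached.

day 10

Daily DD above 17.9 °C: 12.1, 7.1, 18.7, 10.3, 5.5, 15.6, 8.2, 6.8, 5.5, 3.9, 10.9, 16.3.
Cumulative: 12.1, 19.2, 37.9, 48.2, 53.7, 69.3, 77.5, 84.3, 89.8, 93.7, 104.6, 120.9.
The total first reaches 93 DD on day 10.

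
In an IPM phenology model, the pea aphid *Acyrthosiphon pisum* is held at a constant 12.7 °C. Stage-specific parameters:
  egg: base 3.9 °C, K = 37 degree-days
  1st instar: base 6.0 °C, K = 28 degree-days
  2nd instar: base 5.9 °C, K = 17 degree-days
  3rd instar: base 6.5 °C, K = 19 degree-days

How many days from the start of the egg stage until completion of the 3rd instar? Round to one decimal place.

egg: 37 / (12.7 − 3.9) = 37 / 8.8 = 4.205 d.
1st instar: 28 / (12.7 − 6.0) = 28 / 6.7 = 4.179 d.
2nd instar: 17 / (12.7 − 5.9) = 17 / 6.8 = 2.500 d.
3rd instar: 19 / (12.7 − 6.5) = 19 / 6.2 = 3.065 d.
Sum = 13.948 ≈ 13.9 days.

13.9 days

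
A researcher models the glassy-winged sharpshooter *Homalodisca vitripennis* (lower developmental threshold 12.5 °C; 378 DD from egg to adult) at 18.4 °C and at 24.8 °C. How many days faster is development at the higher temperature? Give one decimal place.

33.3 days

At 18.4 °C: 378 / (18.4 − 12.5) = 378 / 5.9 = 64.068 d.
At 24.8 °C: 378 / (24.8 − 12.5) = 378 / 12.3 = 30.732 d.
Difference = |64.068 − 30.732| = 33.336 ≈ 33.3 days.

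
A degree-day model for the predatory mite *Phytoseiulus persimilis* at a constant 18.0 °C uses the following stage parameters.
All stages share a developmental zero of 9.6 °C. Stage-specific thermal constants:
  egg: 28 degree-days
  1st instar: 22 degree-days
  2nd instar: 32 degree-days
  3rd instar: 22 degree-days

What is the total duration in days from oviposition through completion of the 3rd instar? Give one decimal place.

12.4 days

Daily accumulation at 18.0 °C = 18.0 − 9.6 = 8.4 DD/day.
Total K = 28 + 22 + 32 + 22 = 104 DD.
Total duration = 104 / 8.4 = 12.381 ≈ 12.4 days.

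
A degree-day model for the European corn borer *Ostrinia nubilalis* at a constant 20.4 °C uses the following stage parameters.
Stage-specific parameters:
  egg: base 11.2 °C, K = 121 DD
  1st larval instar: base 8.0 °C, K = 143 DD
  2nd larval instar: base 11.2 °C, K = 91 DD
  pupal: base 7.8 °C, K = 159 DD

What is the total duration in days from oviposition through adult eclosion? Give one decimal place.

egg: 121 / (20.4 − 11.2) = 121 / 9.2 = 13.152 d.
1st larval instar: 143 / (20.4 − 8.0) = 143 / 12.4 = 11.532 d.
2nd larval instar: 91 / (20.4 − 11.2) = 91 / 9.2 = 9.891 d.
pupal: 159 / (20.4 − 7.8) = 159 / 12.6 = 12.619 d.
Sum = 47.195 ≈ 47.2 days.

47.2 days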